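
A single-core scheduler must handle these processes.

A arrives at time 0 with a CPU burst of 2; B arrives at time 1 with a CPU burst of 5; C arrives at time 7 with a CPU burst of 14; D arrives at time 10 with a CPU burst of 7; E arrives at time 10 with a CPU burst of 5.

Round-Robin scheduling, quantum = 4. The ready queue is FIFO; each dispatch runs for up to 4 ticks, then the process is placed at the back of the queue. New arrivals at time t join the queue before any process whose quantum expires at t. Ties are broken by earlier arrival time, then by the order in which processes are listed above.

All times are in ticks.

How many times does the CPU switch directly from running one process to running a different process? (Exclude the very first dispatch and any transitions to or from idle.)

Gantt: | A 0-2 | B 2-7 | C 7-11 | D 11-15 | E 15-19 | C 19-23 | D 23-26 | E 26-27 | C 27-33 |
Completion: A=2  B=7  C=33  D=26  E=27

8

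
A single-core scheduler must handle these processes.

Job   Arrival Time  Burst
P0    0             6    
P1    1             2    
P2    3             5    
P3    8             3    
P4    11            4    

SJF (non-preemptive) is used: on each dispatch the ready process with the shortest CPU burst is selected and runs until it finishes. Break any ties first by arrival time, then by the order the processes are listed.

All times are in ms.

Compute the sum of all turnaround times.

Schedule: | P0 0-6 | P1 6-8 | P3 8-11 | P4 11-15 | P2 15-20 |
Completion: P0=6  P1=8  P2=20  P3=11  P4=15
Turnaround = completion − arrival: P0=6, P1=7, P2=17, P3=3, P4=4
Total turnaround = 6 + 7 + 17 + 3 + 4 = 37

37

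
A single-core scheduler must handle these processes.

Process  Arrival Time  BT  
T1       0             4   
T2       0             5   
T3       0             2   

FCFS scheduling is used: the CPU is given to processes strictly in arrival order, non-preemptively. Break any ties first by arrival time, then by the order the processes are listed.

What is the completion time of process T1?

Schedule: | T1 0-4 | T2 4-9 | T3 9-11 |
Completion: T1=4  T2=9  T3=11

4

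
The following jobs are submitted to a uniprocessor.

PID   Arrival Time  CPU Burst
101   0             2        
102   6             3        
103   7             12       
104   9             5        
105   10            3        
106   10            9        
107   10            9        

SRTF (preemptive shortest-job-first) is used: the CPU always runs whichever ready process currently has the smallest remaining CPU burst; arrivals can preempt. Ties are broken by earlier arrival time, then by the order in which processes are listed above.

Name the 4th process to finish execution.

104

Schedule: | 101 0-2 | idle 2-6 | 102 6-9 | 104 9-10 | 105 10-13 | 104 13-17 | 106 17-26 | 107 26-35 | 103 35-47 |
Completion: 101=2  102=9  103=47  104=17  105=13  106=26  107=35
Finish order: 101 → 102 → 105 → 104 → 106 → 107 → 103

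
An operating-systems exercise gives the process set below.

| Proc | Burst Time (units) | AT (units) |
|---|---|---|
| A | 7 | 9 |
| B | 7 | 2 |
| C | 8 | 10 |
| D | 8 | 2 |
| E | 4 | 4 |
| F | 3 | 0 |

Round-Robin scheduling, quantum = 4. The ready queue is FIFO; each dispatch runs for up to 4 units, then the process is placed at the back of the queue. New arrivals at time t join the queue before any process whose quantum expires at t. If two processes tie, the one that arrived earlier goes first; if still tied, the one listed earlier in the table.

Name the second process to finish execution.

Schedule: | F 0-3 | B 3-7 | D 7-11 | E 11-15 | B 15-18 | A 18-22 | C 22-26 | D 26-30 | A 30-33 | C 33-37 |
Completion: A=33  B=18  C=37  D=30  E=15  F=3
Finish order: F → E → B → D → A → C

E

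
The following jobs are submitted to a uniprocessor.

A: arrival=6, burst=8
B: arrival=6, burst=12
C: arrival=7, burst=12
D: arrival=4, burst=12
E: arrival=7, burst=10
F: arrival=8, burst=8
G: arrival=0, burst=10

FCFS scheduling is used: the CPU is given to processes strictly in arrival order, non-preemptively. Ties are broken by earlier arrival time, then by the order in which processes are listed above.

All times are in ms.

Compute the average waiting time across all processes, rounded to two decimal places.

26.29

Schedule: | G 0-10 | D 10-22 | A 22-30 | B 30-42 | C 42-54 | E 54-64 | F 64-72 |
Completion: A=30  B=42  C=54  D=22  E=64  F=72  G=10
Waiting times: A=16, B=24, C=35, D=6, E=47, F=56, G=0
Average waiting = (16+24+35+6+47+56+0) / 7 = 184/7 = 26.29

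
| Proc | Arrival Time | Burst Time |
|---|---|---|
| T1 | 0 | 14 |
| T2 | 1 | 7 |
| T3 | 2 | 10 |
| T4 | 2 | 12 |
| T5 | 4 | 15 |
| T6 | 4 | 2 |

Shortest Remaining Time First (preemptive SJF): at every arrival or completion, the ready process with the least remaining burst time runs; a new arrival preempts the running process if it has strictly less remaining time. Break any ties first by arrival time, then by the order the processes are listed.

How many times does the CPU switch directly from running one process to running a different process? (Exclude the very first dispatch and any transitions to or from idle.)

Gantt: | T1 0-1 | T2 1-4 | T6 4-6 | T2 6-10 | T3 10-20 | T4 20-32 | T1 32-45 | T5 45-60 |
Completion: T1=45  T2=10  T3=20  T4=32  T5=60  T6=6
Turnaround (C−A): T1=45  T2=9  T3=18  T4=30  T5=56  T6=2

7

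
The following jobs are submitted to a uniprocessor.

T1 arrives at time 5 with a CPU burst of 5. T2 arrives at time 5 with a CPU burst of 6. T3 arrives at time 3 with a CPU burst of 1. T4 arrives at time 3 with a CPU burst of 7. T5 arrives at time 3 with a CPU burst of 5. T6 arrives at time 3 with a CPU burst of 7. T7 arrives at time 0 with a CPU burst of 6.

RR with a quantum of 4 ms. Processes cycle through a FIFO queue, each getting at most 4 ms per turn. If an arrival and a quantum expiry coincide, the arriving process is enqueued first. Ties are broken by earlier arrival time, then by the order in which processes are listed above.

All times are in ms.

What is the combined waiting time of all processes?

Schedule: | T7 0-4 | T3 4-5 | T4 5-9 | T5 9-13 | T6 13-17 | T7 17-19 | T1 19-23 | T2 23-27 | T4 27-30 | T5 30-31 | T6 31-34 | T1 34-35 | T2 35-37 |
Completion: T1=35  T2=37  T3=5  T4=30  T5=31  T6=34  T7=19
Waiting = turnaround − burst: T1=25, T2=26, T3=1, T4=20, T5=23, T6=24, T7=13
Total waiting = 25 + 26 + 1 + 20 + 23 + 24 + 13 = 132

132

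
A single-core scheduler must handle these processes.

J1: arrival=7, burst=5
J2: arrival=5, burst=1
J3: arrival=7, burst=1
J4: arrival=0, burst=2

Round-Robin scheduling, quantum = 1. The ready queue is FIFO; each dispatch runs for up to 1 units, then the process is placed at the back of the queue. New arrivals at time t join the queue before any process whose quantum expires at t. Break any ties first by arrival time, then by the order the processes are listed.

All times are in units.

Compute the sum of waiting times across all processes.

2

Schedule: | J4 0-2 | idle 2-5 | J2 5-6 | idle 6-7 | J1 7-8 | J3 8-9 | J1 9-13 |
Completion: J1=13  J2=6  J3=9  J4=2
Turnaround (C−A): J1=6  J2=1  J3=2  J4=2
Waiting = turnaround − burst: J1=1, J2=0, J3=1, J4=0
Total waiting = 1 + 0 + 1 + 0 = 2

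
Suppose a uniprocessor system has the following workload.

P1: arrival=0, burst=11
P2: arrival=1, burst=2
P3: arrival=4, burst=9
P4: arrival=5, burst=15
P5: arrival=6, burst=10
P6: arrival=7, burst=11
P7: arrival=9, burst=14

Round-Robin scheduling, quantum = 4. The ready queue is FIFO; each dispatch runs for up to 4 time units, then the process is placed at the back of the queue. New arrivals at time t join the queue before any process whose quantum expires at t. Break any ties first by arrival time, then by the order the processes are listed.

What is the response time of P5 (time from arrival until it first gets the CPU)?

12

Schedule: | P1 0-4 | P2 4-6 | P3 6-10 | P1 10-14 | P4 14-18 | P5 18-22 | P6 22-26 | P7 26-30 | P3 30-34 | P1 34-37 | P4 37-41 | P5 41-45 | P6 45-49 | P7 49-53 | P3 53-54 | P4 54-58 | P5 58-60 | P6 60-63 | P7 63-67 | P4 67-70 | P7 70-72 |
Completion: P1=37  P2=6  P3=54  P4=70  P5=60  P6=63  P7=72
Response(P5) = first start − arrival = 18 − 6 = 12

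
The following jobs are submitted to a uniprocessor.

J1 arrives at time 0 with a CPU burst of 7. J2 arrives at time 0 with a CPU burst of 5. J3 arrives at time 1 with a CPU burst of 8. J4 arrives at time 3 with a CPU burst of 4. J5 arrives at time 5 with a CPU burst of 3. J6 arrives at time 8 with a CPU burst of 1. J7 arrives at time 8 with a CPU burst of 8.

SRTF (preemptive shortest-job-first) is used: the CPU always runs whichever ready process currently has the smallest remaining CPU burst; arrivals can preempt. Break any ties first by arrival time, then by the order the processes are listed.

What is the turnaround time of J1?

20

Schedule: | J2 0-5 | J5 5-8 | J6 8-9 | J4 9-13 | J1 13-20 | J3 20-28 | J7 28-36 |
Completion: J1=20  J2=5  J3=28  J4=13  J5=8  J6=9  J7=36
Turnaround (C−A): J1=20  J2=5  J3=27  J4=10  J5=3  J6=1  J7=28
Turnaround(J1) = completion − arrival = 20 − 0 = 20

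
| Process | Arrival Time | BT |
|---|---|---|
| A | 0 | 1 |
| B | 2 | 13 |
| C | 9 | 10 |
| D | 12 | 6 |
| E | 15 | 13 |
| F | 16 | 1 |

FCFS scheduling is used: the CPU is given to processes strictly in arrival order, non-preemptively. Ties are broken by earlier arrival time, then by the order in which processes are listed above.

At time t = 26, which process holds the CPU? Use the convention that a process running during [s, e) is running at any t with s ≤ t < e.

D

Timeline: | A 0-1 | idle 1-2 | B 2-15 | C 15-25 | D 25-31 | E 31-44 | F 44-45 |
Completion: A=1  B=15  C=25  D=31  E=44  F=45
Turnaround (C−A): A=1  B=13  C=16  D=19  E=29  F=29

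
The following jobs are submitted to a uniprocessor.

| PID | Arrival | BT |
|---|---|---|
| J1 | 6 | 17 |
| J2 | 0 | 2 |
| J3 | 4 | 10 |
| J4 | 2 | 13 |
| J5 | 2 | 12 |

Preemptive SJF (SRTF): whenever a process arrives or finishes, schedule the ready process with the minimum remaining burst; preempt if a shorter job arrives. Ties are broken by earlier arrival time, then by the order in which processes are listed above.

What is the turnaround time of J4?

35

Gantt: | J2 0-2 | J5 2-14 | J3 14-24 | J4 24-37 | J1 37-54 |
Completion: J1=54  J2=2  J3=24  J4=37  J5=14
Turnaround (C−A): J1=48  J2=2  J3=20  J4=35  J5=12
Turnaround(J4) = completion − arrival = 37 − 2 = 35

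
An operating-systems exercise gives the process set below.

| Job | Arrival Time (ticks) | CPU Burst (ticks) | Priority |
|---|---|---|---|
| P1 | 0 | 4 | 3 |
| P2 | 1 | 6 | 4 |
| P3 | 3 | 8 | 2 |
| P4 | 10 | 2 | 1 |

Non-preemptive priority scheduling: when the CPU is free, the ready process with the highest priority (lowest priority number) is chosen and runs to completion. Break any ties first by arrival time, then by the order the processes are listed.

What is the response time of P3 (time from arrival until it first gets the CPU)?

1

Gantt: | P1 0-4 | P3 4-12 | P4 12-14 | P2 14-20 |
Completion: P1=4  P2=20  P3=12  P4=14
Response(P3) = first start − arrival = 4 − 3 = 1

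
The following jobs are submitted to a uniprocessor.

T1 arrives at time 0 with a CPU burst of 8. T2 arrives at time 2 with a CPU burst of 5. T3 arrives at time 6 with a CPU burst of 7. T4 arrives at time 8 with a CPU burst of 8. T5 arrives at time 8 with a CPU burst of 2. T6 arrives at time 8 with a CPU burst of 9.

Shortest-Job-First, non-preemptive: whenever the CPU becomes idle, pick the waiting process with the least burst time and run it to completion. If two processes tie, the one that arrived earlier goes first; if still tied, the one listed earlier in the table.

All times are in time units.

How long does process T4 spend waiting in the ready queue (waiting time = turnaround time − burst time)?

Gantt: | T1 0-8 | T5 8-10 | T2 10-15 | T3 15-22 | T4 22-30 | T6 30-39 |
Completion: T1=8  T2=15  T3=22  T4=30  T5=10  T6=39
Turnaround (C−A): T1=8  T2=13  T3=16  T4=22  T5=2  T6=31
Waiting(T4) = turnaround − burst = 22 − 8 = 14

14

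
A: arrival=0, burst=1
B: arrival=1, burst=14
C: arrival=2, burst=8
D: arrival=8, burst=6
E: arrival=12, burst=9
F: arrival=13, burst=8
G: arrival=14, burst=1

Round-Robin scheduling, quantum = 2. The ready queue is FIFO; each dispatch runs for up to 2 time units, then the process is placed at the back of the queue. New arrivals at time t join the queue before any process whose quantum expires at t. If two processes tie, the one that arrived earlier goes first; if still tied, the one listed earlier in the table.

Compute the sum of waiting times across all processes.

123

Schedule: | A 0-1 | B 1-3 | C 3-5 | B 5-7 | C 7-9 | B 9-11 | D 11-13 | C 13-15 | B 15-17 | E 17-19 | F 19-21 | D 21-23 | G 23-24 | C 24-26 | B 26-28 | E 28-30 | F 30-32 | D 32-34 | B 34-36 | E 36-38 | F 38-40 | B 40-42 | E 42-44 | F 44-46 | E 46-47 |
Completion: A=1  B=42  C=26  D=34  E=47  F=46  G=24
Turnaround (C−A): A=1  B=41  C=24  D=26  E=35  F=33  G=10
Waiting = turnaround − burst: A=0, B=27, C=16, D=20, E=26, F=25, G=9
Total waiting = 0 + 27 + 16 + 20 + 26 + 25 + 9 = 123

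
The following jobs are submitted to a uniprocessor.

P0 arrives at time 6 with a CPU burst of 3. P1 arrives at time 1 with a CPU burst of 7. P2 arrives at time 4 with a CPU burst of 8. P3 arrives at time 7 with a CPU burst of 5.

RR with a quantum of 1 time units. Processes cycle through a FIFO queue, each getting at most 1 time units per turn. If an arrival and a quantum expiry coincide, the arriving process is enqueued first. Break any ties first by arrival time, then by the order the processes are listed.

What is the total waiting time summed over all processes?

Schedule: | idle 0-1 | P1 1-4 | P2 4-5 | P1 5-6 | P2 6-7 | P0 7-8 | P1 8-9 | P3 9-10 | P2 10-11 | P0 11-12 | P1 12-13 | P3 13-14 | P2 14-15 | P0 15-16 | P1 16-17 | P3 17-18 | P2 18-19 | P3 19-20 | P2 20-21 | P3 21-22 | P2 22-24 |
Completion: P0=16  P1=17  P2=24  P3=22
Waiting = turnaround − burst: P0=7, P1=9, P2=12, P3=10
Total waiting = 7 + 9 + 12 + 10 = 38

38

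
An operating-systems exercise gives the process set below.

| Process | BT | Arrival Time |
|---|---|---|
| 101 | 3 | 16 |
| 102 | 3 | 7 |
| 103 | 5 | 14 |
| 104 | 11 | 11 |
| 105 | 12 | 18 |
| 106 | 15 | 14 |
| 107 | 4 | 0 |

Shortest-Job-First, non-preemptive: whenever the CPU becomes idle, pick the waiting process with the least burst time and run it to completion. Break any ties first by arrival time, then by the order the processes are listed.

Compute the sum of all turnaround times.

Timeline: | 107 0-4 | idle 4-7 | 102 7-10 | idle 10-11 | 104 11-22 | 101 22-25 | 103 25-30 | 105 30-42 | 106 42-57 |
Completion: 101=25  102=10  103=30  104=22  105=42  106=57  107=4
Turnaround (C−A): 101=9  102=3  103=16  104=11  105=24  106=43  107=4
Turnaround = completion − arrival: 101=9, 102=3, 103=16, 104=11, 105=24, 106=43, 107=4
Total turnaround = 9 + 3 + 16 + 11 + 24 + 43 + 4 = 110

110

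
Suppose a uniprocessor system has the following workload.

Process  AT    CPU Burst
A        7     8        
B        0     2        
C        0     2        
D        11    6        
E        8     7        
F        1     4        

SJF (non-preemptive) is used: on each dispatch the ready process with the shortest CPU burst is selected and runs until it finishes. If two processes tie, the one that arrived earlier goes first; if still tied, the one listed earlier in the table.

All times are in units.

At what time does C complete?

4

Timeline: | B 0-2 | C 2-4 | F 4-8 | E 8-15 | D 15-21 | A 21-29 |
Completion: A=29  B=2  C=4  D=21  E=15  F=8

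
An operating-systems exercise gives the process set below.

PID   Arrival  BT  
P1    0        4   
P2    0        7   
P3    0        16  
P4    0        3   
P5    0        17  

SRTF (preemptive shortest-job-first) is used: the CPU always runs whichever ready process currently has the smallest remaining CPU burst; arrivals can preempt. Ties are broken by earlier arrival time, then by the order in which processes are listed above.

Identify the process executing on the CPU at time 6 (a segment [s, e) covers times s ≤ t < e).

Schedule: | P4 0-3 | P1 3-7 | P2 7-14 | P3 14-30 | P5 30-47 |
Completion: P1=7  P2=14  P3=30  P4=3  P5=47
Turnaround (C−A): P1=7  P2=14  P3=30  P4=3  P5=47

P1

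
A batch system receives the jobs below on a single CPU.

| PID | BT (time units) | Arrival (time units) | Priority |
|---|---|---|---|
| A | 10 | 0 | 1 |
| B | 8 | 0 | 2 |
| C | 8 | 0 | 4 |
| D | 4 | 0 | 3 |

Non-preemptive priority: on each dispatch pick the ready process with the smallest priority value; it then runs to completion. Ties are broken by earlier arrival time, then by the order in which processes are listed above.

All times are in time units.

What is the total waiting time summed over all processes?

50

Schedule: | A 0-10 | B 10-18 | D 18-22 | C 22-30 |
Completion: A=10  B=18  C=30  D=22
Waiting = turnaround − burst: A=0, B=10, C=22, D=18
Total waiting = 0 + 10 + 22 + 18 = 50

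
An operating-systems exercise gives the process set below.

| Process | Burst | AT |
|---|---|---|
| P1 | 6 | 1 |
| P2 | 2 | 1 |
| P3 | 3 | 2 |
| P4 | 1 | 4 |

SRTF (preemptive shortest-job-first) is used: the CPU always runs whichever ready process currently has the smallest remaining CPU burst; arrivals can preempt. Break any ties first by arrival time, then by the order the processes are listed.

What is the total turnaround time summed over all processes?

Schedule: | idle 0-1 | P2 1-3 | P3 3-4 | P4 4-5 | P3 5-7 | P1 7-13 |
Completion: P1=13  P2=3  P3=7  P4=5
Turnaround (C−A): P1=12  P2=2  P3=5  P4=1
Turnaround = completion − arrival: P1=12, P2=2, P3=5, P4=1
Total turnaround = 12 + 2 + 5 + 1 = 20

20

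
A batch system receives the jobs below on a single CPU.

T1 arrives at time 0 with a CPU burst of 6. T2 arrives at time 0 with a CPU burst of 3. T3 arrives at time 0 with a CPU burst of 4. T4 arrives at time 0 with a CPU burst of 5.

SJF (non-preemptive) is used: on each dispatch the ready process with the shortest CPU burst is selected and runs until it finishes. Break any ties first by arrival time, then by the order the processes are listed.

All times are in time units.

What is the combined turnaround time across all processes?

40

Gantt: | T2 0-3 | T3 3-7 | T4 7-12 | T1 12-18 |
Completion: T1=18  T2=3  T3=7  T4=12
Turnaround (C−A): T1=18  T2=3  T3=7  T4=12
Turnaround = completion − arrival: T1=18, T2=3, T3=7, T4=12
Total turnaround = 18 + 3 + 7 + 12 = 40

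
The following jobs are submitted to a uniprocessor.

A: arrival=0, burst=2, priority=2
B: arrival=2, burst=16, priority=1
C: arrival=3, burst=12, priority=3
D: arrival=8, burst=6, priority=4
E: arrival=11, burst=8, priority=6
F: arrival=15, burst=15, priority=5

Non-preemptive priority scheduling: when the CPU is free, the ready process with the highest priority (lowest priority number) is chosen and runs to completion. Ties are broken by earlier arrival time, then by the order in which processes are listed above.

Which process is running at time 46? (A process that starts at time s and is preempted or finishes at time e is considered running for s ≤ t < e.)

Timeline: | A 0-2 | B 2-18 | C 18-30 | D 30-36 | F 36-51 | E 51-59 |
Completion: A=2  B=18  C=30  D=36  E=59  F=51

F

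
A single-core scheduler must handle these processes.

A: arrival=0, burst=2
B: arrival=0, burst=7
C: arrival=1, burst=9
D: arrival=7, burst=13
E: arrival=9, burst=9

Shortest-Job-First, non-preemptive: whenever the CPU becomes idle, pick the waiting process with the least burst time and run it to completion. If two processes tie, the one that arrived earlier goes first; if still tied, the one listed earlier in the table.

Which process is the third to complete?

C

Gantt: | A 0-2 | B 2-9 | C 9-18 | E 18-27 | D 27-40 |
Completion: A=2  B=9  C=18  D=40  E=27
Finish order: A → B → C → E → D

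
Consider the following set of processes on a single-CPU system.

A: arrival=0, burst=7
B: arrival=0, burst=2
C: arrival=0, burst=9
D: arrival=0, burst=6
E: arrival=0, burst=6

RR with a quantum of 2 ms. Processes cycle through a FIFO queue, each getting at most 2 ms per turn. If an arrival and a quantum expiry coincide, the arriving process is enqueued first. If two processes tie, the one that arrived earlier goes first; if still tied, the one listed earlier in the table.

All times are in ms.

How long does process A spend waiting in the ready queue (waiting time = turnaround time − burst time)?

Gantt: | A 0-2 | B 2-4 | C 4-6 | D 6-8 | E 8-10 | A 10-12 | C 12-14 | D 14-16 | E 16-18 | A 18-20 | C 20-22 | D 22-24 | E 24-26 | A 26-27 | C 27-30 |
Completion: A=27  B=4  C=30  D=24  E=26
Waiting(A) = turnaround − burst = 27 − 7 = 20

20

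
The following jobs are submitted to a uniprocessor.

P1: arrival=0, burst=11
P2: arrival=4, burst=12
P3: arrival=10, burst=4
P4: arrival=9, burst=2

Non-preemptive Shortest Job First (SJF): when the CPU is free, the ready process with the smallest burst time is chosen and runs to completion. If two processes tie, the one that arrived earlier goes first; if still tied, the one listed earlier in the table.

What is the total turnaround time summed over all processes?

Timeline: | P1 0-11 | P4 11-13 | P3 13-17 | P2 17-29 |
Completion: P1=11  P2=29  P3=17  P4=13
Turnaround (C−A): P1=11  P2=25  P3=7  P4=4
Turnaround = completion − arrival: P1=11, P2=25, P3=7, P4=4
Total turnaround = 11 + 25 + 7 + 4 = 47

47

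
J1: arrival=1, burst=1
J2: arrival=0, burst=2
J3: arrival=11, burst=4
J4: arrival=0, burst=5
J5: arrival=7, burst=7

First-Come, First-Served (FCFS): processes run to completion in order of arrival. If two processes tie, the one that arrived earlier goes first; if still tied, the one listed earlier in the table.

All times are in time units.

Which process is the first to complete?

J2

Gantt: | J2 0-2 | J4 2-7 | J1 7-8 | J5 8-15 | J3 15-19 |
Completion: J1=8  J2=2  J3=19  J4=7  J5=15
Turnaround (C−A): J1=7  J2=2  J3=8  J4=7  J5=8
Finish order: J2 → J4 → J1 → J5 → J3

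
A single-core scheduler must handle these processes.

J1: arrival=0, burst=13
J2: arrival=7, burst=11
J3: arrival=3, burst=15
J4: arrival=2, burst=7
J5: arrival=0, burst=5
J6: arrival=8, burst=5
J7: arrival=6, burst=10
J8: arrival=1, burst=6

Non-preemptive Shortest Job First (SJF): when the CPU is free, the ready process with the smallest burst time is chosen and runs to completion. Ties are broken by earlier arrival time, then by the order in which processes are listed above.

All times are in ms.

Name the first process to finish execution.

J5

Gantt: | J5 0-5 | J8 5-11 | J6 11-16 | J4 16-23 | J7 23-33 | J2 33-44 | J1 44-57 | J3 57-72 |
Completion: J1=57  J2=44  J3=72  J4=23  J5=5  J6=16  J7=33  J8=11
Turnaround (C−A): J1=57  J2=37  J3=69  J4=21  J5=5  J6=8  J7=27  J8=10
Finish order: J5 → J8 → J6 → J4 → J7 → J2 → J1 → J3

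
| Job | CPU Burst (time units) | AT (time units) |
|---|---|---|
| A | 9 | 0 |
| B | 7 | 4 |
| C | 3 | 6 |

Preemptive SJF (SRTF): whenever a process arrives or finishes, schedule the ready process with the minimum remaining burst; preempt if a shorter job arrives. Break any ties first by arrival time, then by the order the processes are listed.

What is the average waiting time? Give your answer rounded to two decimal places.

Gantt: | A 0-9 | C 9-12 | B 12-19 |
Completion: A=9  B=19  C=12
Turnaround (C−A): A=9  B=15  C=6
Waiting times: A=0, B=8, C=3
Average waiting = (0+8+3) / 3 = 11/3 = 3.67

3.67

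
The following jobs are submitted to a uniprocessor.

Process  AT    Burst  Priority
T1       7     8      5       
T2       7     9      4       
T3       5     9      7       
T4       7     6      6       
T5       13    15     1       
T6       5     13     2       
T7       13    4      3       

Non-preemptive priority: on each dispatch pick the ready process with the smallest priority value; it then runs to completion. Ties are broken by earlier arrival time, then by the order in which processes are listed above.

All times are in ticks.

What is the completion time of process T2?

46

Gantt: | idle 0-5 | T6 5-18 | T5 18-33 | T7 33-37 | T2 37-46 | T1 46-54 | T4 54-60 | T3 60-69 |
Completion: T1=54  T2=46  T3=69  T4=60  T5=33  T6=18  T7=37
Turnaround (C−A): T1=47  T2=39  T3=64  T4=53  T5=20  T6=13  T7=24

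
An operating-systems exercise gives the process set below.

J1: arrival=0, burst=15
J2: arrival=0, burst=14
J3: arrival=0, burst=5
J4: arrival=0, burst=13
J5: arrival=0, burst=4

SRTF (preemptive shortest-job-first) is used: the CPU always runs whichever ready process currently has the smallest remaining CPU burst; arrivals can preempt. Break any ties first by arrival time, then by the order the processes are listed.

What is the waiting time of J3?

4

Timeline: | J5 0-4 | J3 4-9 | J4 9-22 | J2 22-36 | J1 36-51 |
Completion: J1=51  J2=36  J3=9  J4=22  J5=4
Turnaround (C−A): J1=51  J2=36  J3=9  J4=22  J5=4
Waiting(J3) = turnaround − burst = 9 − 5 = 4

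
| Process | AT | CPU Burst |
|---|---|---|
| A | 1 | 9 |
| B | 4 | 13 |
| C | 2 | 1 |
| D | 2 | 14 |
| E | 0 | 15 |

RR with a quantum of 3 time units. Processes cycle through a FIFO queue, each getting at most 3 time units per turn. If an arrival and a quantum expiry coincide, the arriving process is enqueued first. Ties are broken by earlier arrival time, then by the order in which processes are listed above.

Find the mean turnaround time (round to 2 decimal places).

35.60

Gantt: | E 0-3 | A 3-6 | C 6-7 | D 7-10 | E 10-13 | B 13-16 | A 16-19 | D 19-22 | E 22-25 | B 25-28 | A 28-31 | D 31-34 | E 34-37 | B 37-40 | D 40-43 | E 43-46 | B 46-49 | D 49-51 | B 51-52 |
Completion: A=31  B=52  C=7  D=51  E=46
Turnaround times: A=30, B=48, C=5, D=49, E=46
Average turnaround = (30+48+5+49+46) / 5 = 178/5 = 35.60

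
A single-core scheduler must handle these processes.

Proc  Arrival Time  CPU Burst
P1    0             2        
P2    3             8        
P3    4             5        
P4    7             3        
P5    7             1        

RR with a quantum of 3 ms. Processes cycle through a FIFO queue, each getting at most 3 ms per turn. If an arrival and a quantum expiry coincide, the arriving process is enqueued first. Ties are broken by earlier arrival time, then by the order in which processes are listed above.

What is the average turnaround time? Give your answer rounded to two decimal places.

Schedule: | P1 0-2 | idle 2-3 | P2 3-6 | P3 6-9 | P2 9-12 | P4 12-15 | P5 15-16 | P3 16-18 | P2 18-20 |
Completion: P1=2  P2=20  P3=18  P4=15  P5=16
Turnaround (C−A): P1=2  P2=17  P3=14  P4=8  P5=9
Turnaround times: P1=2, P2=17, P3=14, P4=8, P5=9
Average turnaround = (2+17+14+8+9) / 5 = 50/5 = 10.00

10.00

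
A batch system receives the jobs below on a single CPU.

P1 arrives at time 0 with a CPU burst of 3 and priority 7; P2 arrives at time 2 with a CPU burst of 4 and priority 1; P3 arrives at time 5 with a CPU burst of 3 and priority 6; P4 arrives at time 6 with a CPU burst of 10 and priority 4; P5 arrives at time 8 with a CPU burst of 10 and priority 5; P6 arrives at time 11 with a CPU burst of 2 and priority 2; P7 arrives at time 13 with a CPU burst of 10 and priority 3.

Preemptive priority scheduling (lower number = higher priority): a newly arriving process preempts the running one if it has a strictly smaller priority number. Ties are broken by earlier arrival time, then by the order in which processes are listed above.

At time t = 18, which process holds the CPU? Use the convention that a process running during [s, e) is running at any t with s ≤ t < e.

Timeline: | P1 0-2 | P2 2-6 | P4 6-11 | P6 11-13 | P7 13-23 | P4 23-28 | P5 28-38 | P3 38-41 | P1 41-42 |
Completion: P1=42  P2=6  P3=41  P4=28  P5=38  P6=13  P7=23

P7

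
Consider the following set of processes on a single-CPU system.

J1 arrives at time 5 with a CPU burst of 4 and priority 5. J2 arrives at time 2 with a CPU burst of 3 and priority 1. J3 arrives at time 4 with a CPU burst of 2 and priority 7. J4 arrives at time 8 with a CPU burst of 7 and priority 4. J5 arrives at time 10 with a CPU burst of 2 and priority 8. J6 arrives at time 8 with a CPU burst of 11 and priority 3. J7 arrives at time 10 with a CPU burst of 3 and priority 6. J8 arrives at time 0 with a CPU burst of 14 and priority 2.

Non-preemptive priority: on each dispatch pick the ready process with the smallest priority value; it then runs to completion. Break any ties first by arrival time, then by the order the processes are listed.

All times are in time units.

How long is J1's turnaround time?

Timeline: | J8 0-14 | J2 14-17 | J6 17-28 | J4 28-35 | J1 35-39 | J7 39-42 | J3 42-44 | J5 44-46 |
Completion: J1=39  J2=17  J3=44  J4=35  J5=46  J6=28  J7=42  J8=14
Turnaround (C−A): J1=34  J2=15  J3=40  J4=27  J5=36  J6=20  J7=32  J8=14
Turnaround(J1) = completion − arrival = 39 − 5 = 34

34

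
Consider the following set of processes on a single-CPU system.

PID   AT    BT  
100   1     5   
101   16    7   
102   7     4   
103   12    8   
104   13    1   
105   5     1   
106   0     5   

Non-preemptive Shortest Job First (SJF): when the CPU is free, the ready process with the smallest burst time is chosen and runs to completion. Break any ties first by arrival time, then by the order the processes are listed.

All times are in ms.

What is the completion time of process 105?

Gantt: | 106 0-5 | 105 5-6 | 100 6-11 | 102 11-15 | 104 15-16 | 101 16-23 | 103 23-31 |
Completion: 100=11  101=23  102=15  103=31  104=16  105=6  106=5

6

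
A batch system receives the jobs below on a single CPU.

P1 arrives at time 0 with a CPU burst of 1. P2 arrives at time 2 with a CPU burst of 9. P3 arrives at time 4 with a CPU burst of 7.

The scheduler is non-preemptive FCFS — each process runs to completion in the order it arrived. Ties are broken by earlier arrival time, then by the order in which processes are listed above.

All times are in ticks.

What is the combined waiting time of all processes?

Gantt: | P1 0-1 | idle 1-2 | P2 2-11 | P3 11-18 |
Completion: P1=1  P2=11  P3=18
Waiting = turnaround − burst: P1=0, P2=0, P3=7
Total waiting = 0 + 0 + 7 = 7

7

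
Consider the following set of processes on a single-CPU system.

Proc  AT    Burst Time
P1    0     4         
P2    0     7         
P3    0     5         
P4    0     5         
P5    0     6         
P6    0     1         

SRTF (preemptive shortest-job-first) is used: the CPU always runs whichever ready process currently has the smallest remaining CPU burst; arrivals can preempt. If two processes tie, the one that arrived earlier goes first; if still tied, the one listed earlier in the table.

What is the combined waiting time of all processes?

Schedule: | P6 0-1 | P1 1-5 | P3 5-10 | P4 10-15 | P5 15-21 | P2 21-28 |
Completion: P1=5  P2=28  P3=10  P4=15  P5=21  P6=1
Turnaround (C−A): P1=5  P2=28  P3=10  P4=15  P5=21  P6=1
Waiting = turnaround − burst: P1=1, P2=21, P3=5, P4=10, P5=15, P6=0
Total waiting = 1 + 21 + 5 + 10 + 15 + 0 = 52

52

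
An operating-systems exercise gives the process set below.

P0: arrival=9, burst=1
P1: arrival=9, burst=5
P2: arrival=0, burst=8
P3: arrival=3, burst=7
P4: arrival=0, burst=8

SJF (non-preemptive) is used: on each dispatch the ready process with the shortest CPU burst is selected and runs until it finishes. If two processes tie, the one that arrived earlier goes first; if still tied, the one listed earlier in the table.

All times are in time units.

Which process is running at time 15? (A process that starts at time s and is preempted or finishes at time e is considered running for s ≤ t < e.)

Timeline: | P2 0-8 | P3 8-15 | P0 15-16 | P1 16-21 | P4 21-29 |
Completion: P0=16  P1=21  P2=8  P3=15  P4=29
Turnaround (C−A): P0=7  P1=12  P2=8  P3=12  P4=29

P0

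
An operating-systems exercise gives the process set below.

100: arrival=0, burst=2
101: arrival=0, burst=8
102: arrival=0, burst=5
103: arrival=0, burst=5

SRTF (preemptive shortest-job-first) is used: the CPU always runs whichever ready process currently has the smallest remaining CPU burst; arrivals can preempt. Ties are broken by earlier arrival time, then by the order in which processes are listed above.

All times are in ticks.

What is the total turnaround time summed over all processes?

Timeline: | 100 0-2 | 102 2-7 | 103 7-12 | 101 12-20 |
Completion: 100=2  101=20  102=7  103=12
Turnaround = completion − arrival: 100=2, 101=20, 102=7, 103=12
Total turnaround = 2 + 20 + 7 + 12 = 41

41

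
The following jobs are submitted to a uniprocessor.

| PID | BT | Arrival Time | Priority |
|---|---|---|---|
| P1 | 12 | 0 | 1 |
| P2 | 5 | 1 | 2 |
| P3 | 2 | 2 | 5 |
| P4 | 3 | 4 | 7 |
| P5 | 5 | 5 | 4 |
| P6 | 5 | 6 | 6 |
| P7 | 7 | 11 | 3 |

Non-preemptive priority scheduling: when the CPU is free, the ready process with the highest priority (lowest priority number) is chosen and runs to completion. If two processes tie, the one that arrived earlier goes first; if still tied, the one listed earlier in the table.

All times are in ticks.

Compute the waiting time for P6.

Schedule: | P1 0-12 | P2 12-17 | P7 17-24 | P5 24-29 | P3 29-31 | P6 31-36 | P4 36-39 |
Completion: P1=12  P2=17  P3=31  P4=39  P5=29  P6=36  P7=24
Turnaround (C−A): P1=12  P2=16  P3=29  P4=35  P5=24  P6=30  P7=13
Waiting(P6) = turnaround − burst = 30 − 5 = 25

25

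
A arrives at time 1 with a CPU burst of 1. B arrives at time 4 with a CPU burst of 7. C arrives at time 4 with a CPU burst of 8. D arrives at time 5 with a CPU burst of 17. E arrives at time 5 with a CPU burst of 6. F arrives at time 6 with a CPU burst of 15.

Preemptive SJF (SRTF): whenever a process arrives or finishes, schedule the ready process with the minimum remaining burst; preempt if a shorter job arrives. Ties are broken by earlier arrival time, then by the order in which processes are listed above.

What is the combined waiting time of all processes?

Timeline: | idle 0-1 | A 1-2 | idle 2-4 | B 4-11 | E 11-17 | C 17-25 | F 25-40 | D 40-57 |
Completion: A=2  B=11  C=25  D=57  E=17  F=40
Waiting = turnaround − burst: A=0, B=0, C=13, D=35, E=6, F=19
Total waiting = 0 + 0 + 13 + 35 + 6 + 19 = 73

73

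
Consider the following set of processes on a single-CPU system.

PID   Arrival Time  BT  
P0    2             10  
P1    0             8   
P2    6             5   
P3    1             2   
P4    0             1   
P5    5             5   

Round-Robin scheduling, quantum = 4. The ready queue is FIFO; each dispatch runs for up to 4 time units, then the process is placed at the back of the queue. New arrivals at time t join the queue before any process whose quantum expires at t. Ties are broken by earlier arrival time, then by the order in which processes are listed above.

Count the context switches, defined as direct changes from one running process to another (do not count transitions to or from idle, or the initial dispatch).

10

Timeline: | P1 0-4 | P4 4-5 | P3 5-7 | P0 7-11 | P1 11-15 | P5 15-19 | P2 19-23 | P0 23-27 | P5 27-28 | P2 28-29 | P0 29-31 |
Completion: P0=31  P1=15  P2=29  P3=7  P4=5  P5=28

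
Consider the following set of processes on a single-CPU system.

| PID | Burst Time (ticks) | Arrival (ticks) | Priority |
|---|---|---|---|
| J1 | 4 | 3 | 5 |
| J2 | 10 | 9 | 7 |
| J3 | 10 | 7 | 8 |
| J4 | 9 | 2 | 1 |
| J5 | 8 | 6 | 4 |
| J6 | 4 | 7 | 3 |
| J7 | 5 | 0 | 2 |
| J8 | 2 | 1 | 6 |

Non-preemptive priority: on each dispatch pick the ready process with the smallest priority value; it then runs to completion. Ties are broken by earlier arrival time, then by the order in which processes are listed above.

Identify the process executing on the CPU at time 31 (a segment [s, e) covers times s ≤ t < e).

Schedule: | J7 0-5 | J4 5-14 | J6 14-18 | J5 18-26 | J1 26-30 | J8 30-32 | J2 32-42 | J3 42-52 |
Completion: J1=30  J2=42  J3=52  J4=14  J5=26  J6=18  J7=5  J8=32

J8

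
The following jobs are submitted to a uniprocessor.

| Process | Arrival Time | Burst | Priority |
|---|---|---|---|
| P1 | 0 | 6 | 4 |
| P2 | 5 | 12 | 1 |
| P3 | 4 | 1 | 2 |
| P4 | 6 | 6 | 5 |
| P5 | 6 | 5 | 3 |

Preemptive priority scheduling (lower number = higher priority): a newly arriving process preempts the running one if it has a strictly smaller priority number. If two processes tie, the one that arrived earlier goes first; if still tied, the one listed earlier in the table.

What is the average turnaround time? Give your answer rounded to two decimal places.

Schedule: | P1 0-4 | P3 4-5 | P2 5-17 | P5 17-22 | P1 22-24 | P4 24-30 |
Completion: P1=24  P2=17  P3=5  P4=30  P5=22
Turnaround (C−A): P1=24  P2=12  P3=1  P4=24  P5=16
Turnaround times: P1=24, P2=12, P3=1, P4=24, P5=16
Average turnaround = (24+12+1+24+16) / 5 = 77/5 = 15.40

15.40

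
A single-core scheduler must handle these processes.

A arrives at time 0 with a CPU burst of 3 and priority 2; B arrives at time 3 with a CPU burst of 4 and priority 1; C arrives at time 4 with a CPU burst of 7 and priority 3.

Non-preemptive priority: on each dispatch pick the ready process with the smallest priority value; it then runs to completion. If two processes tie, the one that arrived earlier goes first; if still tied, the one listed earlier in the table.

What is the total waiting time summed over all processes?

3

Schedule: | A 0-3 | B 3-7 | C 7-14 |
Completion: A=3  B=7  C=14
Turnaround (C−A): A=3  B=4  C=10
Waiting = turnaround − burst: A=0, B=0, C=3
Total waiting = 0 + 0 + 3 = 3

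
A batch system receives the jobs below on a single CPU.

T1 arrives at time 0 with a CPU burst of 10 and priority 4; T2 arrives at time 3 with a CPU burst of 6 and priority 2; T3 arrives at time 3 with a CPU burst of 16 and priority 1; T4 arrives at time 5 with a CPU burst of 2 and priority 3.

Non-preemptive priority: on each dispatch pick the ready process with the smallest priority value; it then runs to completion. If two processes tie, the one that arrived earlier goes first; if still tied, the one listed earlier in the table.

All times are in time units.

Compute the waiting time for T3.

7

Timeline: | T1 0-10 | T3 10-26 | T2 26-32 | T4 32-34 |
Completion: T1=10  T2=32  T3=26  T4=34
Waiting(T3) = turnaround − burst = 23 − 16 = 7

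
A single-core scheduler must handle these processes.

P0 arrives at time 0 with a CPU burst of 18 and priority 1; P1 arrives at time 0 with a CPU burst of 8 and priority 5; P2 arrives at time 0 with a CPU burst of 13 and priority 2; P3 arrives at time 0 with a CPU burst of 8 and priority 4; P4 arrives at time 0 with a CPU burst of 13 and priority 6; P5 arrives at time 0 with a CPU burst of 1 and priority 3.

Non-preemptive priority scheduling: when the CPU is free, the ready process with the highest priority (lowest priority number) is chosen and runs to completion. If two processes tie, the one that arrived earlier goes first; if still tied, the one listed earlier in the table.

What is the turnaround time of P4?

Gantt: | P0 0-18 | P2 18-31 | P5 31-32 | P3 32-40 | P1 40-48 | P4 48-61 |
Completion: P0=18  P1=48  P2=31  P3=40  P4=61  P5=32
Turnaround (C−A): P0=18  P1=48  P2=31  P3=40  P4=61  P5=32
Turnaround(P4) = completion − arrival = 61 − 0 = 61

61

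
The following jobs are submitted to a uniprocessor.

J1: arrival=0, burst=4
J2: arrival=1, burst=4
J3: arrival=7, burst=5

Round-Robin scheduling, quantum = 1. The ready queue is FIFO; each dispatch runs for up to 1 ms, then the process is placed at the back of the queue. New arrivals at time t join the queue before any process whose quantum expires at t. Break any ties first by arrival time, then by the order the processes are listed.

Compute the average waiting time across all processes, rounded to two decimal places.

2.33

Gantt: | J1 0-1 | J2 1-2 | J1 2-3 | J2 3-4 | J1 4-5 | J2 5-6 | J1 6-7 | J2 7-8 | J3 8-13 |
Completion: J1=7  J2=8  J3=13
Waiting times: J1=3, J2=3, J3=1
Average waiting = (3+3+1) / 3 = 7/3 = 2.33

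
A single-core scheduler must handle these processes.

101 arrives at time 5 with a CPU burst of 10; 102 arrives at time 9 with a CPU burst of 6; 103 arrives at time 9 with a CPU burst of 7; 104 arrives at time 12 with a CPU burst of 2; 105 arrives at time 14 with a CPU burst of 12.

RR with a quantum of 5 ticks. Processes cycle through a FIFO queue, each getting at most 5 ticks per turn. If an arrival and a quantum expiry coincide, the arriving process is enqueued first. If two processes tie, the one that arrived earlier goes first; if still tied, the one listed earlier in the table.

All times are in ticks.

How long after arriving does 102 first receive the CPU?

Timeline: | idle 0-5 | 101 5-10 | 102 10-15 | 103 15-20 | 101 20-25 | 104 25-27 | 105 27-32 | 102 32-33 | 103 33-35 | 105 35-42 |
Completion: 101=25  102=33  103=35  104=27  105=42
Response(102) = first start − arrival = 10 − 9 = 1

1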